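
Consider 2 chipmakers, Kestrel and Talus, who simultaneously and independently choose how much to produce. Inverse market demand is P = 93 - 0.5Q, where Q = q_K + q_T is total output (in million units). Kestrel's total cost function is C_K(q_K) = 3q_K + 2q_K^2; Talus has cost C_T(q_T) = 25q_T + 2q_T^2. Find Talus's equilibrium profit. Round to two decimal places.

Kestrel's profit: π_K = (93 - 0.5Q)q_K - (3q_K + 2q_K²). Setting ∂π_K/∂q_K = 0: 90 - 5q_K - (1/2)(q_T) = 0.
Talus's first-order condition: 68 - 5q_T - (1/2)(q_K) = 0.
Rearranging gives the reaction functions q_K = (90 - (1/2)q_T)/5 and q_T = (68 - (1/2)q_K)/5.
Solving the pair: q_K = 1664/99, q_T = 1180/99.
Price P = 93 - (1/2)·(316/11) = 865/11.
Talus's profit: (865/11)·(1180/99) - 25·(1180/99) - 2(1180/99)² = 355.1678.

355.17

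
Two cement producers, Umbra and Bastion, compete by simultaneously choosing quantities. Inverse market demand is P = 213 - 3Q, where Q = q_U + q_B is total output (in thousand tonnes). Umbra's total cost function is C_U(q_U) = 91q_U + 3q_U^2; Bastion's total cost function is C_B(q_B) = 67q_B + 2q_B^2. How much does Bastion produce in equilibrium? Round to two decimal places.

12.49

Umbra's profit: π_U = (213 - 3Q)q_U - (91q_U + 3q_U²). Setting ∂π_U/∂q_U = 0: 122 - 12q_U - 3(q_B) = 0.
Bastion's profit: π_B = (213 - 3Q)q_B - (67q_B + 2q_B²). Setting ∂π_B/∂q_B = 0: 146 - 10q_B - 3(q_U) = 0.
Rearranging gives the reaction functions q_U = (122 - 3q_B)/12 and q_B = (146 - 3q_U)/10.
Solving the pair: q_U = 782/111, q_B = 462/37.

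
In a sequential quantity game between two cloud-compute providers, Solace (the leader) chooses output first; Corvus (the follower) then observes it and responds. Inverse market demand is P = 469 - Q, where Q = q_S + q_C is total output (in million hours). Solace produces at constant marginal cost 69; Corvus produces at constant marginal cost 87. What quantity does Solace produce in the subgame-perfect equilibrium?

Solve by backward induction. Given q_S, the follower Corvus maximises π_C = (469 - q_S - q_C)q_C - 87q_C.
∂π_C/∂q_C = 382 - q_S - 2q_C = 0 gives the reaction function q_C = (382 - q_S)/2.
Solace substitutes q_C(q_S) into its own profit: π_S = q_S(469 - q_S - (382 - q_S)/2) - 69q_S = (278 - (1/2)q_S)q_S - 69q_S.
The leader's first-order condition 209 - q_S = 0 yields q_S = 209.
Then q_C = (382 - 209)/2 = 173/2.

209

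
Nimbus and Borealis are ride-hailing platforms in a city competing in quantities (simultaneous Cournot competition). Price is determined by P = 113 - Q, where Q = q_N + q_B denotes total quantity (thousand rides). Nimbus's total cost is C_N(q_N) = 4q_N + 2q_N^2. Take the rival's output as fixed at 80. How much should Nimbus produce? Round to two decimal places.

With the rival's output fixed at 80, Nimbus's profit is π_N = (113 - 80 - q_N)q_N - (4q_N + 2q_N²) = (33 - q_N)q_N - (4q_N + 2q_N²).
∂π_N/∂q_N = 29 - 6q_N = 0, so q_N = 29/6.

4.83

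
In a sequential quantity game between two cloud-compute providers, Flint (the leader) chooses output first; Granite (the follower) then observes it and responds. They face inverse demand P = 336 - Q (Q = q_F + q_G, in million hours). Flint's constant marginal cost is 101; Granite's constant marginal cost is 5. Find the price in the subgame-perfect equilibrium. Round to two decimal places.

Solve by backward induction. Given q_F, the follower Granite maximises π_G = (336 - q_F - q_G)q_G - 5q_G.
Follower FOC: 331 - q_F - 2q_G = 0, so q_G(q_F) = (331 - q_F)/2.
The leader anticipates this reaction. Substituting into P = 336 - Q gives P = 341/2 - (1/2)q_F, so π_F = (341/2 - (1/2)q_F)q_F - 101q_F.
The leader's first-order condition 139/2 - q_F = 0 yields q_F = 139/2.
Then q_G = (331 - 139/2)/2 = 523/4.
Total output Q = 801/4, so price P = 336 - 801/4 = 543/4.

135.75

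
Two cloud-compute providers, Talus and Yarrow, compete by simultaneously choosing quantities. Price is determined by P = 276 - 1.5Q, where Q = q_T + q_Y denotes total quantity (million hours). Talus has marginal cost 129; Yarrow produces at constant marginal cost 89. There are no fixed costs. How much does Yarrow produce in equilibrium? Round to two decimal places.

Talus's profit: π_T = (276 - 1.5Q)q_T - (129q_T). Setting ∂π_T/∂q_T = 0: 147 - 3q_T - (3/2)(q_Y) = 0.
Yarrow's profit: π_Y = (276 - 1.5Q)q_Y - (89q_Y). Setting ∂π_Y/∂q_Y = 0: 187 - 3q_Y - (3/2)(q_T) = 0.
Best responses: q_T = (147 - (3/2)q_Y)/3, q_Y = (187 - (3/2)q_T)/3.
Solving the pair: q_T = 214/9, q_Y = 454/9.

50.44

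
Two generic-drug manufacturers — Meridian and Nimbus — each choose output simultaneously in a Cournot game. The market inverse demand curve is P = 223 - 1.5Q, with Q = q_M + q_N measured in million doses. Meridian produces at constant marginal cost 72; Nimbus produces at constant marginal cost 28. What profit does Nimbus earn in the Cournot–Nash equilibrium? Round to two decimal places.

4231.19

Meridian's profit: π_M = (223 - 1.5Q)q_M - (72q_M). Setting ∂π_M/∂q_M = 0: 151 - 3q_M - (3/2)(q_N) = 0.
Nimbus's first-order condition: 195 - 3q_N - (3/2)(q_M) = 0.
Rearranging gives the reaction functions q_M = (151 - (3/2)q_N)/3 and q_N = (195 - (3/2)q_M)/3.
Solving the pair: q_M = 214/9, q_N = 478/9.
Price P = 223 - (3/2)·(692/9) = 323/3.
Nimbus's profit: (323/3 - 28)·(478/9) = 4231.1852.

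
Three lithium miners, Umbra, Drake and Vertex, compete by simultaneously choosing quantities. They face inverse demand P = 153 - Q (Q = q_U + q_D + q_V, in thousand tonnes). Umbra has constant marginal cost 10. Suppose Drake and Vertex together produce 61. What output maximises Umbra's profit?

With rivals' combined output fixed at 61, Umbra's profit is π_U = (153 - 61 - q_U)q_U - (10q_U) = (92 - q_U)q_U - (10q_U).
∂π_U/∂q_U = 82 - 2q_U = 0, so q_U = 41.

41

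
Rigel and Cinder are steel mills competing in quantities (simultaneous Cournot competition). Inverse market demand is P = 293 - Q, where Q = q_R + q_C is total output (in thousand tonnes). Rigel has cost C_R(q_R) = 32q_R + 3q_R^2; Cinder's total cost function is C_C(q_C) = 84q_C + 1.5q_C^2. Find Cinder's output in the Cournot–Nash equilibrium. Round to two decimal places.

Rigel's profit: π_R = (293 - Q)q_R - (32q_R + 3q_R²). Setting ∂π_R/∂q_R = 0: 261 - 8q_R - (q_C) = 0.
Cinder's first-order condition: 209 - 5q_C - (q_R) = 0.
So q_R = (261 - q_C)/8 and q_C = (209 - q_R)/5.
Solving the pair: q_R = 1096/39, q_C = 1411/39.

36.18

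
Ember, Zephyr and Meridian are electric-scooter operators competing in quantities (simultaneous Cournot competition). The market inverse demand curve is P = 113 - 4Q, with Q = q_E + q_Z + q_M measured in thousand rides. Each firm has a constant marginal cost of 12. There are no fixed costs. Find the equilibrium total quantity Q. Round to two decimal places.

A representative firm's profit is π_i = q_i(113 - 4Q) - 12q_i.
Setting ∂π_i/∂q_i = 0 with rivals' quantities fixed: 101 - 8q_i - 4·Σ_{j≠i} q_j = 0.
With identical firms every q_j equals q_i, so Σ_{j≠i} q_j = 2q_i and 101 = 16q_i, giving q_i = 101/16.
Total output Q = 101/16 + 101/16 + 101/16 = 303/16.

18.94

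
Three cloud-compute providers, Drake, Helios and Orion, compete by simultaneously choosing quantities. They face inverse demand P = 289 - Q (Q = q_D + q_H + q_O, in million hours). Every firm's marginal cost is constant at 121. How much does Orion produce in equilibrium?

42

Each firm earns π_i = (289 - Q)q_i - 121q_i.
Setting ∂π_i/∂q_i = 0 with rivals' quantities fixed: 168 - 2q_i - Σ_{j≠i} q_j = 0.
With identical firms every q_j equals q_i, so Σ_{j≠i} q_j = 2q_i and 168 = 4q_i, giving q_i = 42.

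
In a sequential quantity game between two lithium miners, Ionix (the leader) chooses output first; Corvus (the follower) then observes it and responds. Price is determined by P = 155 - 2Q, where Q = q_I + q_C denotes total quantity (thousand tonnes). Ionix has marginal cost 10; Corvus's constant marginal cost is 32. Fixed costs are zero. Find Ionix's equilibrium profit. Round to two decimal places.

1743.06

The follower Corvus best-responds to any q_I: π_C = (155 - 2Q)q_C - 32q_C.
∂π_C/∂q_C = 123 - 2q_I - 4q_C = 0 gives the reaction function q_C = (123 - 2q_I)/4.
Ionix substitutes q_C(q_I) into its own profit: π_I = q_I(155 - 2q_I - (123 - 2q_I)/2) - 10q_I = (187/2 - q_I)q_I - 10q_I.
The leader's first-order condition 167/2 - 2q_I = 0 yields q_I = 167/4.
Then q_C = (123 - 2·(167/4))/4 = 79/8.
Price P = 155 - 2·(413/8) = 207/4.
Ionix's profit: (207/4 - 10)·(167/4) = 1743.0625.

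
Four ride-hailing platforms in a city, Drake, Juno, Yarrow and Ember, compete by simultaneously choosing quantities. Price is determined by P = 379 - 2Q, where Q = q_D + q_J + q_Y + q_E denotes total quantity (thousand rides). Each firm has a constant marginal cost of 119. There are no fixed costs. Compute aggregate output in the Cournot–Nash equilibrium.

104

A representative firm's profit is π_i = q_i(379 - 2Q) - 119q_i.
First-order condition (treating rivals' output as given): 260 - 4q_i - 2·Σ_{j≠i} q_j = 0.
By symmetry each firm produces the same amount; substituting Σ_{j≠i} q_j = 3q_i yields q_i = 260/10 = 26.
Total output Q = 26 + 26 + 26 + 26 = 104.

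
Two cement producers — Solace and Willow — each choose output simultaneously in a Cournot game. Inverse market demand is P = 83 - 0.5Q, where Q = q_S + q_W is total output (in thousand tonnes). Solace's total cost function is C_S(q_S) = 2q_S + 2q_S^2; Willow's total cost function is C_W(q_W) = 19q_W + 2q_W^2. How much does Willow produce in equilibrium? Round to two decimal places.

Solace's profit: π_S = (83 - 0.5Q)q_S - (2q_S + 2q_S²). Setting ∂π_S/∂q_S = 0: 81 - 5q_S - (1/2)(q_W) = 0.
Willow's profit: π_W = (83 - 0.5Q)q_W - (19q_W + 2q_W²). Setting ∂π_W/∂q_W = 0: 64 - 5q_W - (1/2)(q_S) = 0.
So q_S = (81 - (1/2)q_W)/5 and q_W = (64 - (1/2)q_S)/5.
Substituting one into the other gives q_S = 1492/99 and q_W = 1118/99.

11.29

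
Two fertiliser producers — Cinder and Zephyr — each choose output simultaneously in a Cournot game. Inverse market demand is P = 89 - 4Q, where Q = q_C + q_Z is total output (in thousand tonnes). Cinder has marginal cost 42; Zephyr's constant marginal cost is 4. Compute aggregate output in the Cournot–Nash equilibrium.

11

Cinder's profit: π_C = (89 - 4Q)q_C - (42q_C). Setting ∂π_C/∂q_C = 0: 47 - 8q_C - 4(q_Z) = 0.
Zephyr's first-order condition: 85 - 8q_Z - 4(q_C) = 0.
So q_C = (47 - 4q_Z)/8 and q_Z = (85 - 4q_C)/8.
Solving the pair: q_C = 3/4, q_Z = 41/4.
Total output Q = 3/4 + 41/4 = 11.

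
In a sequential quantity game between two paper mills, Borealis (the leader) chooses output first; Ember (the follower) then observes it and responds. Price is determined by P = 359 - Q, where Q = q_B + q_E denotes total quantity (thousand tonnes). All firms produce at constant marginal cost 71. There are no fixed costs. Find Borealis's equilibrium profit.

Solve by backward induction. Given q_B, the follower Ember maximises π_E = (359 - q_B - q_E)q_E - 71q_E.
Follower FOC: 288 - q_B - 2q_E = 0, so q_E(q_B) = (288 - q_B)/2.
Borealis substitutes q_E(q_B) into its own profit: π_B = q_B(359 - q_B - (288 - q_B)/2) - 71q_B = (215 - (1/2)q_B)q_B - 71q_B.
The leader's first-order condition 144 - q_B = 0 yields q_B = 144.
Then q_E = (288 - 144)/2 = 72.
Price P = 359 - 216 = 143.
Borealis's profit: (143 - 71)·144 = 10368.

10368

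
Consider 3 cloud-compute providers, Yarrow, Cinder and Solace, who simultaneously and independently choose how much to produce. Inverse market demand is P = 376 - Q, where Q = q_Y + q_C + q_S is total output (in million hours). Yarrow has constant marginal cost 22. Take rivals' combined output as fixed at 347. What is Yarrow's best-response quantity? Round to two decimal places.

3.50

With rivals' combined output fixed at 347, Yarrow's profit is π_Y = (376 - 347 - q_Y)q_Y - (22q_Y) = (29 - q_Y)q_Y - (22q_Y).
∂π_Y/∂q_Y = 7 - 2q_Y = 0, so q_Y = 7/2.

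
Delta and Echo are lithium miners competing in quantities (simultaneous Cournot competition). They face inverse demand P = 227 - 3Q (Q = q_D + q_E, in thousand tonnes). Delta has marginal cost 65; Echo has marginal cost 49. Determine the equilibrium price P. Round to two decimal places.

113.67

Delta's profit: π_D = (227 - 3Q)q_D - (65q_D). Setting ∂π_D/∂q_D = 0: 162 - 6q_D - 3(q_E) = 0.
Echo's first-order condition: 178 - 6q_E - 3(q_D) = 0.
Rearranging gives the reaction functions q_D = (162 - 3q_E)/6 and q_E = (178 - 3q_D)/6.
Substituting one into the other gives q_D = 146/9 and q_E = 194/9.
Total output Q = 340/9, so price P = 227 - 3·(340/9) = 341/3.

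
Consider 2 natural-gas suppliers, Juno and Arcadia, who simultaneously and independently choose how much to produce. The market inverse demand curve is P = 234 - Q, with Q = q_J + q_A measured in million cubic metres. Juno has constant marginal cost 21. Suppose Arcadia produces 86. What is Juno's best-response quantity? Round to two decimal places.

With the rival's output fixed at 86, Juno's profit is π_J = (234 - 86 - q_J)q_J - (21q_J) = (148 - q_J)q_J - (21q_J).
∂π_J/∂q_J = 127 - 2q_J = 0, so q_J = 127/2.

63.50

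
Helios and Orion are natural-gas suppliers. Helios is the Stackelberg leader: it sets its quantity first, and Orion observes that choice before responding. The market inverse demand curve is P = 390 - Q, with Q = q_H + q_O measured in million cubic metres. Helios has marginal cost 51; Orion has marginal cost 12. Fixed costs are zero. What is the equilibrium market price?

126

Solve by backward induction. Given q_H, the follower Orion maximises π_O = (390 - q_H - q_O)q_O - 12q_O.
∂π_O/∂q_O = 378 - q_H - 2q_O = 0 gives the reaction function q_O = (378 - q_H)/2.
Helios substitutes q_O(q_H) into its own profit: π_H = q_H(390 - q_H - (378 - q_H)/2) - 51q_H = (201 - (1/2)q_H)q_H - 51q_H.
Leader FOC: 150 - q_H = 0, so q_H = 150.
Then q_O = (378 - 150)/2 = 114.
Total output Q = 264, so price P = 390 - 264 = 126.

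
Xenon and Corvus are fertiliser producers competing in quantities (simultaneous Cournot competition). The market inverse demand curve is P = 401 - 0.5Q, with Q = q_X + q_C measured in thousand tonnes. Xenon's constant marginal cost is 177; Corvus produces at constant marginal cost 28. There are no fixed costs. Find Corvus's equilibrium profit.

60552

Xenon's profit: π_X = (401 - 0.5Q)q_X - (177q_X). Setting ∂π_X/∂q_X = 0: 224 - q_X - (1/2)(q_C) = 0.
Corvus's first-order condition: 373 - q_C - (1/2)(q_X) = 0.
Rearranging gives the reaction functions q_X = (224 - (1/2)q_C) and q_C = (373 - (1/2)q_X).
Solving the pair: q_X = 50, q_C = 348.
Price P = 401 - (1/2)·398 = 202.
Corvus's profit: (202 - 28)·348 = 60552.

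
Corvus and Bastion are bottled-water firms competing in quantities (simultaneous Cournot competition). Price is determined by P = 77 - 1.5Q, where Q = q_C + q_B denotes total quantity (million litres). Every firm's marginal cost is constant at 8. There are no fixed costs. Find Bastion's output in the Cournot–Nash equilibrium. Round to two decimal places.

Each firm earns π_i = (77 - 1.5Q)q_i - 8q_i.
First-order condition (treating rivals' output as given): 69 - 3q_i - (3/2)q_j = 0.
By symmetry each firm produces the same amount; substituting q_j = q_i yields q_i = 69/(9/2) = 46/3.

15.33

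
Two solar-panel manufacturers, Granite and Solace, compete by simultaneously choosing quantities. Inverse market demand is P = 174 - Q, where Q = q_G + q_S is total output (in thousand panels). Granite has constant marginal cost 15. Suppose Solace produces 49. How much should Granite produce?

55

With the rival's output fixed at 49, Granite's profit is π_G = (174 - 49 - q_G)q_G - (15q_G) = (125 - q_G)q_G - (15q_G).
∂π_G/∂q_G = 110 - 2q_G = 0, so q_G = 55.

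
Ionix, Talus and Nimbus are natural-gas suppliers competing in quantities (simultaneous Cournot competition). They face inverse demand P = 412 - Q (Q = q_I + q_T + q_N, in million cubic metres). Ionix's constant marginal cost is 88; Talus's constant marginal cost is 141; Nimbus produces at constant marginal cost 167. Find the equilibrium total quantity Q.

210

Ionix's profit: π_I = (412 - Q)q_I - (88q_I). Setting ∂π_I/∂q_I = 0: 324 - 2q_I - (q_T + q_N) = 0.
Talus's profit: π_T = (412 - Q)q_T - (141q_T). Setting ∂π_T/∂q_T = 0: 271 - 2q_T - (q_I + q_N) = 0.
Nimbus's profit: π_N = (412 - Q)q_N - (167q_N). Setting ∂π_N/∂q_N = 0: 245 - 2q_N - (q_I + q_T) = 0.
Adding the 3 first-order conditions: 840 − 4Q = 0, so Q = 210.
Back-substituting: q_I = (324 − 210) = 114, q_T = (271 − 210) = 61, q_N = (245 − 210) = 35.
Total output Q = 114 + 61 + 35 = 210.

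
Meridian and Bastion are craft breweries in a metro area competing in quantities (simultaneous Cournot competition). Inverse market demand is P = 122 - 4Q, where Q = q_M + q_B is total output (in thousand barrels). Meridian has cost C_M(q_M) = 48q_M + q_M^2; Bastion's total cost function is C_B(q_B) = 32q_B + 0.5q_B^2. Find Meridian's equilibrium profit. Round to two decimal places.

85.50

Meridian's profit: π_M = (122 - 4Q)q_M - (48q_M + q_M²). Setting ∂π_M/∂q_M = 0: 74 - 10q_M - 4(q_B) = 0.
Bastion's profit: π_B = (122 - 4Q)q_B - (32q_B + (1/2)q_B²). Setting ∂π_B/∂q_B = 0: 90 - 9q_B - 4(q_M) = 0.
Rearranging gives the reaction functions q_M = (74 - 4q_B)/10 and q_B = (90 - 4q_M)/9.
Solving the pair: q_M = 153/37, q_B = 302/37.
Price P = 122 - 4·(455/37) = 72.8108.
Meridian's profit: 72.8108·(153/37) - 48·(153/37) - (153/37)² = 85.4967.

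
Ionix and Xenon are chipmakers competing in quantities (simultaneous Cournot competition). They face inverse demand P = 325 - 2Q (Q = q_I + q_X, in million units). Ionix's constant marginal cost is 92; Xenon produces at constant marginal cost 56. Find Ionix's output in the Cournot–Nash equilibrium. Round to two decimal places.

32.83

Ionix's profit: π_I = (325 - 2Q)q_I - (92q_I). Setting ∂π_I/∂q_I = 0: 233 - 4q_I - 2(q_X) = 0.
Xenon's profit: π_X = (325 - 2Q)q_X - (56q_X). Setting ∂π_X/∂q_X = 0: 269 - 4q_X - 2(q_I) = 0.
Rearranging gives the reaction functions q_I = (233 - 2q_X)/4 and q_X = (269 - 2q_I)/4.
Substituting one into the other gives q_I = 197/6 and q_X = 305/6.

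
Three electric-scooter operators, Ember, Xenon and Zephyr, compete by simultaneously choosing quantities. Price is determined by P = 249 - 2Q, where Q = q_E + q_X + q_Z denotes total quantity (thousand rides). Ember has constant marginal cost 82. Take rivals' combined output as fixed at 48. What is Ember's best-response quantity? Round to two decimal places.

With rivals' combined output fixed at 48, Ember's profit is π_E = (249 - 2·48 - 2q_E)q_E - (82q_E) = (153 - 2q_E)q_E - (82q_E).
∂π_E/∂q_E = 71 - 4q_E = 0, so q_E = 71/4.

17.75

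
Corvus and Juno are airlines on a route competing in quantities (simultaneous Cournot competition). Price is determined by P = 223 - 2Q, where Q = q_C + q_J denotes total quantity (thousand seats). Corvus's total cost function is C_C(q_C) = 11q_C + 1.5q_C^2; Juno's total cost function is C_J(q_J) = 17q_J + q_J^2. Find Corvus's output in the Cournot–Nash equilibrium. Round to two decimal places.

Corvus's profit: π_C = (223 - 2Q)q_C - (11q_C + (3/2)q_C²). Setting ∂π_C/∂q_C = 0: 212 - 7q_C - 2(q_J) = 0.
Juno's first-order condition: 206 - 6q_J - 2(q_C) = 0.
Rearranging gives the reaction functions q_C = (212 - 2q_J)/7 and q_J = (206 - 2q_C)/6.
Substituting one into the other gives q_C = 430/19 and q_J = 509/19.

22.63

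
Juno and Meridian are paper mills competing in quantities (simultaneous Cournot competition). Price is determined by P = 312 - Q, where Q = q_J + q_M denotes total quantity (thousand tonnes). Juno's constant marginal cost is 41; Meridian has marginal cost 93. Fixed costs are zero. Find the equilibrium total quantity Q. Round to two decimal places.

Juno's profit: π_J = (312 - Q)q_J - (41q_J). Setting ∂π_J/∂q_J = 0: 271 - 2q_J - (q_M) = 0.
Meridian's profit: π_M = (312 - Q)q_M - (93q_M). Setting ∂π_M/∂q_M = 0: 219 - 2q_M - (q_J) = 0.
Rearranging gives the reaction functions q_J = (271 - q_M)/2 and q_M = (219 - q_J)/2.
Solving the pair: q_J = 323/3, q_M = 167/3.
Total output Q = 323/3 + 167/3 = 490/3.

163.33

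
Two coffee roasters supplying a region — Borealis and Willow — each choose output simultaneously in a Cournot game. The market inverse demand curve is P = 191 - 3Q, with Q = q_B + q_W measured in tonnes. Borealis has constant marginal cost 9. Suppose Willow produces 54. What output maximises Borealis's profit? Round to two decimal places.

3.33

With the rival's output fixed at 54, Borealis's profit is π_B = (191 - 3·54 - 3q_B)q_B - (9q_B) = (29 - 3q_B)q_B - (9q_B).
∂π_B/∂q_B = 20 - 6q_B = 0, so q_B = 10/3.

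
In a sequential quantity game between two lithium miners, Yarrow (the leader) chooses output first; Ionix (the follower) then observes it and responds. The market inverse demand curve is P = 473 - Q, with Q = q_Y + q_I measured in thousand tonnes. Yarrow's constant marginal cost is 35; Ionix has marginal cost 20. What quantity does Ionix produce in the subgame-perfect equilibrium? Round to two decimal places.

Solve by backward induction. Given q_Y, the follower Ionix maximises π_I = (473 - q_Y - q_I)q_I - 20q_I.
Follower FOC: 453 - q_Y - 2q_I = 0, so q_I(q_Y) = (453 - q_Y)/2.
The leader anticipates this reaction. Substituting into P = 473 - Q gives P = 493/2 - (1/2)q_Y, so π_Y = (493/2 - (1/2)q_Y)q_Y - 35q_Y.
Maximising: ∂π_Y/∂q_Y = 423/2 - q_Y = 0, giving q_Y = 423/2.
Then q_I = (453 - 423/2)/2 = 483/4.

120.75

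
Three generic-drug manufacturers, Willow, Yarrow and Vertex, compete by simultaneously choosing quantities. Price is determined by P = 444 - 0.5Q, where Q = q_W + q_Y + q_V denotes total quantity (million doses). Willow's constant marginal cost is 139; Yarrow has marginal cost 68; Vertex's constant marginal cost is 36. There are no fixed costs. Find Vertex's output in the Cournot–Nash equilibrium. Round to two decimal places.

Willow's profit: π_W = (444 - 0.5Q)q_W - (139q_W). Setting ∂π_W/∂q_W = 0: 305 - q_W - (1/2)(q_Y + q_V) = 0.
Yarrow's profit: π_Y = (444 - 0.5Q)q_Y - (68q_Y). Setting ∂π_Y/∂q_Y = 0: 376 - q_Y - (1/2)(q_W + q_V) = 0.
Vertex's first-order condition: 408 - q_V - (1/2)(q_W + q_Y) = 0.
Adding the 3 first-order conditions: 1089 − 2Q = 0, so Q = 1089/2.
Back-substituting: q_W = (305 − 1089/4)/(1/2) = 131/2, q_Y = (376 − 1089/4)/(1/2) = 415/2, q_V = (408 − 1089/4)/(1/2) = 543/2.

271.50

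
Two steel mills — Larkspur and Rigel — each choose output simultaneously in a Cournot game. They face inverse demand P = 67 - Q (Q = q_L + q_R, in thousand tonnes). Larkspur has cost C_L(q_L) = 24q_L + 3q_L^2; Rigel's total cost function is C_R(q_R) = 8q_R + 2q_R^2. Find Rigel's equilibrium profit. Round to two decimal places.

249.94

Larkspur's profit: π_L = (67 - Q)q_L - (24q_L + 3q_L²). Setting ∂π_L/∂q_L = 0: 43 - 8q_L - (q_R) = 0.
Rigel's profit: π_R = (67 - Q)q_R - (8q_R + 2q_R²). Setting ∂π_R/∂q_R = 0: 59 - 6q_R - (q_L) = 0.
So q_L = (43 - q_R)/8 and q_R = (59 - q_L)/6.
Substituting one into the other gives q_L = 199/47 and q_R = 429/47.
Price P = 67 - 628/47 = 53.6383.
Rigel's profit: 53.6383·(429/47) - 8·(429/47) - 2(429/47)² = 249.9425.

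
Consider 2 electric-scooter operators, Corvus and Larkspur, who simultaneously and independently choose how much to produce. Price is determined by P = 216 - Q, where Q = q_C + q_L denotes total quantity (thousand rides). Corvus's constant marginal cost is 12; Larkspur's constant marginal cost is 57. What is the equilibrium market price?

Corvus's profit: π_C = (216 - Q)q_C - (12q_C). Setting ∂π_C/∂q_C = 0: 204 - 2q_C - (q_L) = 0.
Larkspur's profit: π_L = (216 - Q)q_L - (57q_L). Setting ∂π_L/∂q_L = 0: 159 - 2q_L - (q_C) = 0.
Best responses: q_C = (204 - q_L)/2, q_L = (159 - q_C)/2.
Solving the pair: q_C = 83, q_L = 38.
Total output Q = 121, so price P = 216 - 121 = 95.

95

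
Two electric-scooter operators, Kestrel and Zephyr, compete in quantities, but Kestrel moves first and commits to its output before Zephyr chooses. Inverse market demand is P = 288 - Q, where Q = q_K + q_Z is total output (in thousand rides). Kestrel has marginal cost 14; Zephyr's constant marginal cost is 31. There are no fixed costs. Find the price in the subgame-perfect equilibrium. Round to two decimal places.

86.75

The follower Zephyr best-responds to any q_K: π_Z = (288 - Q)q_Z - 31q_Z.
∂π_Z/∂q_Z = 257 - q_K - 2q_Z = 0 gives the reaction function q_Z = (257 - q_K)/2.
Kestrel substitutes q_Z(q_K) into its own profit: π_K = q_K(288 - q_K - (257 - q_K)/2) - 14q_K = (319/2 - (1/2)q_K)q_K - 14q_K.
Maximising: ∂π_K/∂q_K = 291/2 - q_K = 0, giving q_K = 291/2.
Then q_Z = (257 - 291/2)/2 = 223/4.
Total output Q = 805/4, so price P = 288 - 805/4 = 347/4.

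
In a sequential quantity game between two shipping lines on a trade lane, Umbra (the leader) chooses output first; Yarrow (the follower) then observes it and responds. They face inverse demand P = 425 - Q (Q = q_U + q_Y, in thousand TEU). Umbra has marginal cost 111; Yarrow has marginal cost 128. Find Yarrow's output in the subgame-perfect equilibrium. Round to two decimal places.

Solve by backward induction. Given q_U, the follower Yarrow maximises π_Y = (425 - q_U - q_Y)q_Y - 128q_Y.
Setting the follower's marginal profit to zero, 297 - q_U - 2q_Y = 0, i.e. q_Y = (297 - q_U)/2.
Umbra substitutes q_Y(q_U) into its own profit: π_U = q_U(425 - q_U - (297 - q_U)/2) - 111q_U = (553/2 - (1/2)q_U)q_U - 111q_U.
Maximising: ∂π_U/∂q_U = 331/2 - q_U = 0, giving q_U = 331/2.
Then q_Y = (297 - 331/2)/2 = 263/4.

65.75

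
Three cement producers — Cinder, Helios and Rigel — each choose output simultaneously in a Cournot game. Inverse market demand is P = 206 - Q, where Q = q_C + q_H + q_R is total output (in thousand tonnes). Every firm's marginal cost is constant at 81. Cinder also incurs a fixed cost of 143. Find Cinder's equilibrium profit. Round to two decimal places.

A representative firm's profit is π_i = q_i(206 - Q) - 81q_i.
First-order condition (treating rivals' output as given): 125 - 2q_i - Σ_{j≠i} q_j = 0.
By symmetry each firm produces the same amount; substituting Σ_{j≠i} q_j = 2q_i yields q_i = 125/4.
Price P = 206 - 375/4 = 449/4.
Cinder's profit: (449/4 - 81)·(125/4) - 143 = 833.5625.

833.56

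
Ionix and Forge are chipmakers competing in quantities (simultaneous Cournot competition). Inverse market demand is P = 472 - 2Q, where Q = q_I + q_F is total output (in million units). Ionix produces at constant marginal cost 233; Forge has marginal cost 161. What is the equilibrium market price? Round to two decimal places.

Ionix's profit: π_I = (472 - 2Q)q_I - (233q_I). Setting ∂π_I/∂q_I = 0: 239 - 4q_I - 2(q_F) = 0.
Forge's first-order condition: 311 - 4q_F - 2(q_I) = 0.
Rearranging gives the reaction functions q_I = (239 - 2q_F)/4 and q_F = (311 - 2q_I)/4.
Solving the pair: q_I = 167/6, q_F = 383/6.
Total output Q = 275/3, so price P = 472 - 2·(275/3) = 866/3.

288.67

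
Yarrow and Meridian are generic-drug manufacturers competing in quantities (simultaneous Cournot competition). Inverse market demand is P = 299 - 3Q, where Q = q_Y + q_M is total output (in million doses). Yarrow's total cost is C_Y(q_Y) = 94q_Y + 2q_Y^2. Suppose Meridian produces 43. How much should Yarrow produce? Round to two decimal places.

With the rival's output fixed at 43, Yarrow's profit is π_Y = (299 - 3·43 - 3q_Y)q_Y - (94q_Y + 2q_Y²) = (170 - 3q_Y)q_Y - (94q_Y + 2q_Y²).
∂π_Y/∂q_Y = 76 - 10q_Y = 0, so q_Y = 38/5.

7.60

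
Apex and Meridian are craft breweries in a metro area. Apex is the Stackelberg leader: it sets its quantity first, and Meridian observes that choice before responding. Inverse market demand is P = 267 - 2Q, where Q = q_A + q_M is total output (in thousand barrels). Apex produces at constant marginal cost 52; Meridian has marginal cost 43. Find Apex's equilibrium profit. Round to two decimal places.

The follower Meridian best-responds to any q_A: π_M = (267 - 2Q)q_M - 43q_M.
Follower FOC: 224 - 2q_A - 4q_M = 0, so q_M(q_A) = (224 - 2q_A)/4.
Apex substitutes q_M(q_A) into its own profit: π_A = q_A(267 - 2q_A - (224 - 2q_A)/2) - 52q_A = (155 - q_A)q_A - 52q_A.
The leader's first-order condition 103 - 2q_A = 0 yields q_A = 103/2.
Then q_M = (224 - 2·(103/2))/4 = 121/4.
Price P = 267 - 2·(327/4) = 207/2.
Apex's profit: (207/2 - 52)·(103/2) = 2652.2500.

2652.25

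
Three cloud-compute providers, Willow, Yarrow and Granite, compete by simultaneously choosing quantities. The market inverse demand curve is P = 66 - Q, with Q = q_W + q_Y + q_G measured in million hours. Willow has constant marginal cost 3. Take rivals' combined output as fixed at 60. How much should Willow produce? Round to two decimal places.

With rivals' combined output fixed at 60, Willow's profit is π_W = (66 - 60 - q_W)q_W - (3q_W) = (6 - q_W)q_W - (3q_W).
∂π_W/∂q_W = 3 - 2q_W = 0, so q_W = 3/2.

1.50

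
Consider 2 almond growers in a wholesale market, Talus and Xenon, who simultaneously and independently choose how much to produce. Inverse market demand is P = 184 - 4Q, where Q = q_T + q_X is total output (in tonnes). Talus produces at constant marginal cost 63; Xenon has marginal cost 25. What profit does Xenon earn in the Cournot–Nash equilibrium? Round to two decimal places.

1078.03

Talus's profit: π_T = (184 - 4Q)q_T - (63q_T). Setting ∂π_T/∂q_T = 0: 121 - 8q_T - 4(q_X) = 0.
Xenon's first-order condition: 159 - 8q_X - 4(q_T) = 0.
So q_T = (121 - 4q_X)/8 and q_X = (159 - 4q_T)/8.
Substituting one into the other gives q_T = 83/12 and q_X = 197/12.
Price P = 184 - 4·(70/3) = 272/3.
Xenon's profit: (272/3 - 25)·(197/12) = 1078.0278.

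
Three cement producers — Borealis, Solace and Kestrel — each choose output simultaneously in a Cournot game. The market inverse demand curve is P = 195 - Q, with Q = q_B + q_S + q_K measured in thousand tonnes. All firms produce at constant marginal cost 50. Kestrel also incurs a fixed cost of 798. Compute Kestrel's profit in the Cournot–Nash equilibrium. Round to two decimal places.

A representative firm's profit is π_i = q_i(195 - Q) - 50q_i.
First-order condition (treating rivals' output as given): 145 - 2q_i - Σ_{j≠i} q_j = 0.
By symmetry each firm produces the same amount; substituting Σ_{j≠i} q_j = 2q_i yields q_i = 145/4.
Price P = 195 - 435/4 = 345/4.
Kestrel's profit: (345/4 - 50)·(145/4) - 798 = 516.0625.

516.06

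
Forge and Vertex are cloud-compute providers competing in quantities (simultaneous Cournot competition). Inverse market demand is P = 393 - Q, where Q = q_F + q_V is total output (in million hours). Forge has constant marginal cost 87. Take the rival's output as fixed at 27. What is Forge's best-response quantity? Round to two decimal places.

With the rival's output fixed at 27, Forge's profit is π_F = (393 - 27 - q_F)q_F - (87q_F) = (366 - q_F)q_F - (87q_F).
∂π_F/∂q_F = 279 - 2q_F = 0, so q_F = 279/2.

139.50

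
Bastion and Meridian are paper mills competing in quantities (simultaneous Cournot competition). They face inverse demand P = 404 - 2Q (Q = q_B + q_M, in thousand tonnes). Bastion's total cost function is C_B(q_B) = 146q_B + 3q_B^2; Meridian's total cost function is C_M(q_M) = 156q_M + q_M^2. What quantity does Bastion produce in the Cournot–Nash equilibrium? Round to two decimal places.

Bastion's profit: π_B = (404 - 2Q)q_B - (146q_B + 3q_B²). Setting ∂π_B/∂q_B = 0: 258 - 10q_B - 2(q_M) = 0.
Meridian's first-order condition: 248 - 6q_M - 2(q_B) = 0.
So q_B = (258 - 2q_M)/10 and q_M = (248 - 2q_B)/6.
Substituting one into the other gives q_B = 263/14 and q_M = 491/14.

18.79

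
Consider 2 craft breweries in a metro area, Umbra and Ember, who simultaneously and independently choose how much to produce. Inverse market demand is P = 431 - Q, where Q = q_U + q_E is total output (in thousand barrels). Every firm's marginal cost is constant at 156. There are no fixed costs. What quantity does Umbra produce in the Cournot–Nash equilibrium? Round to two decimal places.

91.67

A representative firm's profit is π_i = q_i(431 - Q) - 156q_i.
First-order condition (treating rivals' output as given): 275 - 2q_i - q_j = 0.
By symmetry each firm produces the same amount; substituting q_j = q_i yields q_i = 275/3.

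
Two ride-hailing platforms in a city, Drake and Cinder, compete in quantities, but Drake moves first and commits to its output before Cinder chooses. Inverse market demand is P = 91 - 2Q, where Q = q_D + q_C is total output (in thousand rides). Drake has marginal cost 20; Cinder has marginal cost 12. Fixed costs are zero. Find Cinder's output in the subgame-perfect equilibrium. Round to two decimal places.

The follower Cinder best-responds to any q_D: π_C = (91 - 2Q)q_C - 12q_C.
Setting the follower's marginal profit to zero, 79 - 2q_D - 4q_C = 0, i.e. q_C = (79 - 2q_D)/4.
Drake substitutes q_C(q_D) into its own profit: π_D = q_D(91 - 2q_D - (79 - 2q_D)/2) - 20q_D = (103/2 - q_D)q_D - 20q_D.
Maximising: ∂π_D/∂q_D = 63/2 - 2q_D = 0, giving q_D = 63/4.
Then q_C = (79 - 2·(63/4))/4 = 95/8.

11.88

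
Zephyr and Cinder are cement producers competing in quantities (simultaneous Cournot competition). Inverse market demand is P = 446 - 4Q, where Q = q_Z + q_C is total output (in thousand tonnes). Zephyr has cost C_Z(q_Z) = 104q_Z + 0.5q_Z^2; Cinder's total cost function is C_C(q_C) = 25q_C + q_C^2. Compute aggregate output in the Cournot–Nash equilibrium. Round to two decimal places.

56.18

Zephyr's profit: π_Z = (446 - 4Q)q_Z - (104q_Z + (1/2)q_Z²). Setting ∂π_Z/∂q_Z = 0: 342 - 9q_Z - 4(q_C) = 0.
Cinder's first-order condition: 421 - 10q_C - 4(q_Z) = 0.
So q_Z = (342 - 4q_C)/9 and q_C = (421 - 4q_Z)/10.
Substituting one into the other gives q_Z = 868/37 and q_C = 32.7162.
Total output Q = 868/37 + 32.7162 = 56.1757.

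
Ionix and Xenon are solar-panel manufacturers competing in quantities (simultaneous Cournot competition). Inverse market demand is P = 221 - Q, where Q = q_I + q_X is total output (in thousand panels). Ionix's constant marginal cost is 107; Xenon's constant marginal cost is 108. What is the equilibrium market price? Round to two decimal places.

145.33

Ionix's profit: π_I = (221 - Q)q_I - (107q_I). Setting ∂π_I/∂q_I = 0: 114 - 2q_I - (q_X) = 0.
Xenon's profit: π_X = (221 - Q)q_X - (108q_X). Setting ∂π_X/∂q_X = 0: 113 - 2q_X - (q_I) = 0.
Rearranging gives the reaction functions q_I = (114 - q_X)/2 and q_X = (113 - q_I)/2.
Substituting one into the other gives q_I = 115/3 and q_X = 112/3.
Total output Q = 227/3, so price P = 221 - 227/3 = 436/3.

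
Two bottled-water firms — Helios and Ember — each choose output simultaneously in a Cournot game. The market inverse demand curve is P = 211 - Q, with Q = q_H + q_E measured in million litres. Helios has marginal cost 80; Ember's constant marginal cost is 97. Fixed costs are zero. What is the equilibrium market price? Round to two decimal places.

129.33

Helios's profit: π_H = (211 - Q)q_H - (80q_H). Setting ∂π_H/∂q_H = 0: 131 - 2q_H - (q_E) = 0.
Ember's profit: π_E = (211 - Q)q_E - (97q_E). Setting ∂π_E/∂q_E = 0: 114 - 2q_E - (q_H) = 0.
Rearranging gives the reaction functions q_H = (131 - q_E)/2 and q_E = (114 - q_H)/2.
Solving the pair: q_H = 148/3, q_E = 97/3.
Total output Q = 245/3, so price P = 211 - 245/3 = 388/3.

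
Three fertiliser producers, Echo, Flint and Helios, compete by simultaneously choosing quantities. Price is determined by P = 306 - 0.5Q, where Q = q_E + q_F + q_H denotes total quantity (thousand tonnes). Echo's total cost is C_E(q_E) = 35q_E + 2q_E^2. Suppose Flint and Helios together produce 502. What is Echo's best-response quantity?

With rivals' combined output fixed at 502, Echo's profit is π_E = (306 - (1/2)·502 - (1/2)q_E)q_E - (35q_E + 2q_E²) = (55 - (1/2)q_E)q_E - (35q_E + 2q_E²).
∂π_E/∂q_E = 20 - 5q_E = 0, so q_E = 4.

4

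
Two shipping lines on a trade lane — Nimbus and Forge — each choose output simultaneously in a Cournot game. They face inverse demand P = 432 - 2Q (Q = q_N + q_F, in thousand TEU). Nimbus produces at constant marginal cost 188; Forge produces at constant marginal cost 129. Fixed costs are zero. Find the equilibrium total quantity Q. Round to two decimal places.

Nimbus's profit: π_N = (432 - 2Q)q_N - (188q_N). Setting ∂π_N/∂q_N = 0: 244 - 4q_N - 2(q_F) = 0.
Forge's profit: π_F = (432 - 2Q)q_F - (129q_F). Setting ∂π_F/∂q_F = 0: 303 - 4q_F - 2(q_N) = 0.
So q_N = (244 - 2q_F)/4 and q_F = (303 - 2q_N)/4.
Solving the pair: q_N = 185/6, q_F = 181/3.
Total output Q = 185/6 + 181/3 = 547/6.

91.17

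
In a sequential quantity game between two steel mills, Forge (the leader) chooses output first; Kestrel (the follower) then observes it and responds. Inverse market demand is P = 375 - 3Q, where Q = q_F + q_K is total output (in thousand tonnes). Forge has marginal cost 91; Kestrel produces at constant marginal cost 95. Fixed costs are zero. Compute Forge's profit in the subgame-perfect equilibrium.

Solve by backward induction. Given q_F, the follower Kestrel maximises π_K = (375 - 3q_F - 3q_K)q_K - 95q_K.
∂π_K/∂q_K = 280 - 3q_F - 6q_K = 0 gives the reaction function q_K = (280 - 3q_F)/6.
Forge substitutes q_K(q_F) into its own profit: π_F = q_F(375 - 3q_F - (280 - 3q_F)/2) - 91q_F = (235 - (3/2)q_F)q_F - 91q_F.
Maximising: ∂π_F/∂q_F = 144 - 3q_F = 0, giving q_F = 48.
Then q_K = (280 - 3·48)/6 = 68/3.
Price P = 375 - 3·(212/3) = 163.
Forge's profit: (163 - 91)·48 = 3456.

3456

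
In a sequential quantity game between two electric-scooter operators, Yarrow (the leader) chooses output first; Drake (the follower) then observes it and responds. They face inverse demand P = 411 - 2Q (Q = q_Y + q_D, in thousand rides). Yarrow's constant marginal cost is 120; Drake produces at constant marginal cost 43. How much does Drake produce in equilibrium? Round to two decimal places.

The follower Drake best-responds to any q_Y: π_D = (411 - 2Q)q_D - 43q_D.
Setting the follower's marginal profit to zero, 368 - 2q_Y - 4q_D = 0, i.e. q_D = (368 - 2q_Y)/4.
The leader anticipates this reaction. Substituting into P = 411 - 2Q gives P = 227 - q_Y, so π_Y = (227 - q_Y)q_Y - 120q_Y.
The leader's first-order condition 107 - 2q_Y = 0 yields q_Y = 107/2.
Then q_D = (368 - 2·(107/2))/4 = 261/4.

65.25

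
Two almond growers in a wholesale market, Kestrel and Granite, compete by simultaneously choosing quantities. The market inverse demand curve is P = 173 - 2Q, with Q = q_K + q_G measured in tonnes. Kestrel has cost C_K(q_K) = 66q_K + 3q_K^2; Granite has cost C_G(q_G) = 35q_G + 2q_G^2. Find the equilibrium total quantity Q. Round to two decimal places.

22.97

Kestrel's profit: π_K = (173 - 2Q)q_K - (66q_K + 3q_K²). Setting ∂π_K/∂q_K = 0: 107 - 10q_K - 2(q_G) = 0.
Granite's profit: π_G = (173 - 2Q)q_G - (35q_G + 2q_G²). Setting ∂π_G/∂q_G = 0: 138 - 8q_G - 2(q_K) = 0.
Best responses: q_K = (107 - 2q_G)/10, q_G = (138 - 2q_K)/8.
Solving the pair: q_K = 145/19, q_G = 583/38.
Total output Q = 145/19 + 583/38 = 873/38.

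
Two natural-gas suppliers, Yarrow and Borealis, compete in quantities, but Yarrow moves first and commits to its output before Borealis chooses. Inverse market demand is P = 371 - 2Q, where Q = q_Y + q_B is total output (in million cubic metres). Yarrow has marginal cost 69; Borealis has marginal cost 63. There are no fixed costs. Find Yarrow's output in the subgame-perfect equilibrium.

Solve by backward induction. Given q_Y, the follower Borealis maximises π_B = (371 - 2q_Y - 2q_B)q_B - 63q_B.
Follower FOC: 308 - 2q_Y - 4q_B = 0, so q_B(q_Y) = (308 - 2q_Y)/4.
The leader anticipates this reaction. Substituting into P = 371 - 2Q gives P = 217 - q_Y, so π_Y = (217 - q_Y)q_Y - 69q_Y.
The leader's first-order condition 148 - 2q_Y = 0 yields q_Y = 74.
Then q_B = (308 - 2·74)/4 = 40.

74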